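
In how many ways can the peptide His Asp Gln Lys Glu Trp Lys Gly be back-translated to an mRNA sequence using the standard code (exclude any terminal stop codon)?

His: 2 codons.
Asp: 2 codons.
Gln: 2 codons.
Lys: 2 codons.
Glu: 2 codons.
Trp: 1 codon.
Lys: 2 codons.
Gly: 4 codons.
2 × 2 × 2 × 2 × 2 × 1 × 2 × 4 = 256.

256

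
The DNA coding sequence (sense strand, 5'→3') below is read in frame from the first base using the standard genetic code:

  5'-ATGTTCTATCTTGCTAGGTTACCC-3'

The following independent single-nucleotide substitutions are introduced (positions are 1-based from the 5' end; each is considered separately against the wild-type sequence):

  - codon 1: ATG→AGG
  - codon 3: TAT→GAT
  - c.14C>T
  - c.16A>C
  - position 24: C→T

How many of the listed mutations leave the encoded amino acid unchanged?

2

Codon 1: ATG (Met) → AGG (Arg) — missense.
Codon 3: TAT (Tyr) → GAT (Asp) — missense.
Codon 5: GCT (Ala) → GTT (Val) — missense.
Codon 6: AGG (Arg) → CGG (Arg) — synonymous.
Codon 8: CCC (Pro) → CCT (Pro) — synonymous.
Synonymous: 2 of 5.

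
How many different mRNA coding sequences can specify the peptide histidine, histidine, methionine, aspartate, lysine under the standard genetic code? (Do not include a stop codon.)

16

His: 2 codons.
His: 2 codons.
Met: 1 codon.
Asp: 2 codons.
Lys: 2 codons.
2 × 2 × 1 × 2 × 2 = 16.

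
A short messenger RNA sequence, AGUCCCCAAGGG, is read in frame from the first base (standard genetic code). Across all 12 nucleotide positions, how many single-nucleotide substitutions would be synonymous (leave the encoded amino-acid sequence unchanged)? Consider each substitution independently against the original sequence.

8

Codon 1 (AGU, Ser): 1 synonymous substitution.
Codon 2 (CCC, Pro): 3 synonymous substitutions.
Codon 3 (CAA, Gln): 1 synonymous substitution.
Codon 4 (GGG, Gly): 3 synonymous substitutions.
Total: 1 + 3 + 1 + 3 = 8.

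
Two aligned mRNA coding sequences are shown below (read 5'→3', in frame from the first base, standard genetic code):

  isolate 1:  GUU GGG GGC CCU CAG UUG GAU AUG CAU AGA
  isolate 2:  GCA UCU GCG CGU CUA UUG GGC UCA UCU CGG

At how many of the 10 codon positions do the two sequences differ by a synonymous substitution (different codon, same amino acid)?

Codon 1: GUU Val / GCA Ala — nonsynonymous.
Codon 2: GGG Gly / UCU Ser — nonsynonymous.
Codon 3: GGC Gly / GCG Ala — nonsynonymous.
Codon 4: CCU Pro / CGU Arg — nonsynonymous.
Codon 5: CAG Gln / CUA Leu — nonsynonymous.
Codon 6: UUG Leu / UUG Leu — identical.
Codon 7: GAU Asp / GGC Gly — nonsynonymous.
Codon 8: AUG Met / UCA Ser — nonsynonymous.
Codon 9: CAU His / UCU Ser — nonsynonymous.
Codon 10: AGA Arg / CGG Arg — synonymous.
Synonymous differences: 1.

1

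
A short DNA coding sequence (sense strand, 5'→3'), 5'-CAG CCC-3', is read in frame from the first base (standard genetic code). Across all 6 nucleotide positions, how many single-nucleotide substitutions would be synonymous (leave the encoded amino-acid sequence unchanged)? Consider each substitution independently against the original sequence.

Codon 1 (CAG, Gln): 1 synonymous substitution.
Codon 2 (CCC, Pro): 3 synonymous substitutions.
Total: 1 + 3 = 4.

4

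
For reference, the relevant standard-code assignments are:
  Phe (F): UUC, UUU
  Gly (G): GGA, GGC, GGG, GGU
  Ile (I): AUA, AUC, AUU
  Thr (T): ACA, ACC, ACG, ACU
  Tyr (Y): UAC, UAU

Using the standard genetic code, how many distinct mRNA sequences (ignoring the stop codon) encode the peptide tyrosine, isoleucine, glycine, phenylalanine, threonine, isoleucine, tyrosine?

1152

Tyr: 2 codons.
Ile: 3 codons.
Gly: 4 codons.
Phe: 2 codons.
Thr: 4 codons.
Ile: 3 codons.
Tyr: 2 codons.
2 × 3 × 4 × 2 × 4 × 3 × 2 = 1152.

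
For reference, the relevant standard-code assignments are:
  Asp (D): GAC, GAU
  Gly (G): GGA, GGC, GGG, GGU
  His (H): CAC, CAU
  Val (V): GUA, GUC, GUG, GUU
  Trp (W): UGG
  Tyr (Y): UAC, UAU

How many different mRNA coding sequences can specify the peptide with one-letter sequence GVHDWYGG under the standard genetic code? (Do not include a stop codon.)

2048

Gly: 4 codons.
Val: 4 codons.
His: 2 codons.
Asp: 2 codons.
Trp: 1 codon.
Tyr: 2 codons.
Gly: 4 codons.
Gly: 4 codons.
4 × 4 × 2 × 2 × 1 × 2 × 4 × 4 = 2048.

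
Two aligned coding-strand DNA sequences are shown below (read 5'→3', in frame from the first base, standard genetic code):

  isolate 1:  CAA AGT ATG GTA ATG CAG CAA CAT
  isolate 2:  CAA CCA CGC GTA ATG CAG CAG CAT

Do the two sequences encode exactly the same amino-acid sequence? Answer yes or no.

Codon 1: CAA Gln / CAA Gln — identical.
Codon 2: AGT Ser / CCA Pro — nonsynonymous.
Codon 3: ATG Met / CGC Arg — nonsynonymous.
Codon 4: GTA Val / GTA Val — identical.
Codon 5: ATG Met / ATG Met — identical.
Codon 6: CAG Gln / CAG Gln — identical.
Codon 7: CAA Gln / CAG Gln — synonymous.
Codon 8: CAT His / CAT His — identical.
Nonsynonymous differences: 2 → different protein.

no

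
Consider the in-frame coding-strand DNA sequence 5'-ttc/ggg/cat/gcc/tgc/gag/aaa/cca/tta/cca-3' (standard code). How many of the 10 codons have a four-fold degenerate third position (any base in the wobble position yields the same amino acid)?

4

Codon 1 TTC (Phe): third position 2-fold.
Codon 2 GGG (Gly): third position 4-fold.
Codon 3 CAT (His): third position 2-fold.
Codon 4 GCC (Ala): third position 4-fold.
Codon 5 TGC (Cys): third position 2-fold.
Codon 6 GAG (Glu): third position 2-fold.
Codon 7 AAA (Lys): third position 2-fold.
Codon 8 CCA (Pro): third position 4-fold.
Codon 9 TTA (Leu): third position 2-fold.
Codon 10 CCA (Pro): third position 4-fold.
Four-fold degenerate third positions: 4.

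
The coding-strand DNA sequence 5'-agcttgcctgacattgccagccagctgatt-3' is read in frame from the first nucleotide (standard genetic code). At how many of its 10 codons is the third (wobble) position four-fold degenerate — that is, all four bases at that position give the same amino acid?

3

Codon 1 AGC (Ser): third position 2-fold.
Codon 2 TTG (Leu): third position 2-fold.
Codon 3 CCT (Pro): third position 4-fold.
Codon 4 GAC (Asp): third position 2-fold.
Codon 5 ATT (Ile): third position 3-fold.
Codon 6 GCC (Ala): third position 4-fold.
Codon 7 AGC (Ser): third position 2-fold.
Codon 8 CAG (Gln): third position 2-fold.
Codon 9 CTG (Leu): third position 4-fold.
Codon 10 ATT (Ile): third position 3-fold.
Four-fold degenerate third positions: 3.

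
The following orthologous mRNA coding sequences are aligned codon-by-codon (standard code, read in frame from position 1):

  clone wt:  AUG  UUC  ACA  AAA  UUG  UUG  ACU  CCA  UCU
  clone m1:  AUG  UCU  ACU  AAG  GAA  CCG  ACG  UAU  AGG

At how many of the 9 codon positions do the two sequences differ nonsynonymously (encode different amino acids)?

Codon 1: AUG Met / AUG Met — identical.
Codon 2: UUC Phe / UCU Ser — nonsynonymous.
Codon 3: ACA Thr / ACU Thr — synonymous.
Codon 4: AAA Lys / AAG Lys — synonymous.
Codon 5: UUG Leu / GAA Glu — nonsynonymous.
Codon 6: UUG Leu / CCG Pro — nonsynonymous.
Codon 7: ACU Thr / ACG Thr — synonymous.
Codon 8: CCA Pro / UAU Tyr — nonsynonymous.
Codon 9: UCU Ser / AGG Arg — nonsynonymous.
Nonsynonymous differences: 5.

5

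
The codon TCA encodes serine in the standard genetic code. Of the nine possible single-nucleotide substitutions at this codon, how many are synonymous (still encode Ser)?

Position 1: none → 0 synonymous.
Position 2: none → 0 synonymous.
Position 3: TCT, TCC, TCG → 3 synonymous.
Total: 0 + 0 + 3 = 3.

3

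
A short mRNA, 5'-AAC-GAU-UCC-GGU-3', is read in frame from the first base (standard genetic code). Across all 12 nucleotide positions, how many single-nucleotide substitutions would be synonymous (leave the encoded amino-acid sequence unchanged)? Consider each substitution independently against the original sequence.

8

Codon 1 (AAC, Asn): 1 synonymous substitution.
Codon 2 (GAU, Asp): 1 synonymous substitution.
Codon 3 (UCC, Ser): 3 synonymous substitutions.
Codon 4 (GGU, Gly): 3 synonymous substitutions.
Total: 1 + 1 + 3 + 3 = 8.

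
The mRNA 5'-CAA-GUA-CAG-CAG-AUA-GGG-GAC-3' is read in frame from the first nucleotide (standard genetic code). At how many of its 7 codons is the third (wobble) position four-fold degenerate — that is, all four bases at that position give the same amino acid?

Codon 1 CAA (Gln): third position 2-fold.
Codon 2 GUA (Val): third position 4-fold.
Codon 3 CAG (Gln): third position 2-fold.
Codon 4 CAG (Gln): third position 2-fold.
Codon 5 AUA (Ile): third position 3-fold.
Codon 6 GGG (Gly): third position 4-fold.
Codon 7 GAC (Asp): third position 2-fold.
Four-fold degenerate third positions: 2.

2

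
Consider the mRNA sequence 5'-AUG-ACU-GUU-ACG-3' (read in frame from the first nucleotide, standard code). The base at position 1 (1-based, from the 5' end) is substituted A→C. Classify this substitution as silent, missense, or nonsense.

missense

Position 1 falls in codon 1: AUG → Met.
After the substitution the codon is CUG → Leu.
Met ≠ Leu, so this is a missense mutation.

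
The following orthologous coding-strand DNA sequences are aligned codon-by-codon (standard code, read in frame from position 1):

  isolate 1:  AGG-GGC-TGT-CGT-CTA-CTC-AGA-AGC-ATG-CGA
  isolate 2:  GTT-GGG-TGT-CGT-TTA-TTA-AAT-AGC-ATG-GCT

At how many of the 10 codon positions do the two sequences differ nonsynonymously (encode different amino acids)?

Codon 1: AGG Arg / GTT Val — nonsynonymous.
Codon 2: GGC Gly / GGG Gly — synonymous.
Codon 3: TGT Cys / TGT Cys — identical.
Codon 4: CGT Arg / CGT Arg — identical.
Codon 5: CTA Leu / TTA Leu — synonymous.
Codon 6: CTC Leu / TTA Leu — synonymous.
Codon 7: AGA Arg / AAT Asn — nonsynonymous.
Codon 8: AGC Ser / AGC Ser — identical.
Codon 9: ATG Met / ATG Met — identical.
Codon 10: CGA Arg / GCT Ala — nonsynonymous.
Nonsynonymous differences: 3.

3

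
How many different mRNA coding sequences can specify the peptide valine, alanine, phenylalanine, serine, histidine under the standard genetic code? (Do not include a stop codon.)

384

Val: 4 codons.
Ala: 4 codons.
Phe: 2 codons.
Ser: 6 codons.
His: 2 codons.
4 × 4 × 2 × 6 × 2 = 384.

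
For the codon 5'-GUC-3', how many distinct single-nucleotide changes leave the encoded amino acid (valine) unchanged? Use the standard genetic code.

Position 1: none → 0 synonymous.
Position 2: none → 0 synonymous.
Position 3: GUU, GUA, GUG → 3 synonymous.
Total: 0 + 0 + 3 = 3.

3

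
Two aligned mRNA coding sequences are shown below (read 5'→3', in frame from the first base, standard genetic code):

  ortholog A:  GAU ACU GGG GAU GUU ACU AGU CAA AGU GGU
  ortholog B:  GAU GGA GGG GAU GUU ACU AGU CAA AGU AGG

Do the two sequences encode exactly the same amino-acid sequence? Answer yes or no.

Codon 1: GAU Asp / GAU Asp — identical.
Codon 2: ACU Thr / GGA Gly — nonsynonymous.
Codon 3: GGG Gly / GGG Gly — identical.
Codon 4: GAU Asp / GAU Asp — identical.
Codon 5: GUU Val / GUU Val — identical.
Codon 6: ACU Thr / ACU Thr — identical.
Codon 7: AGU Ser / AGU Ser — identical.
Codon 8: CAA Gln / CAA Gln — identical.
Codon 9: AGU Ser / AGU Ser — identical.
Codon 10: GGU Gly / AGG Arg — nonsynonymous.
Nonsynonymous differences: 2 → different protein.

no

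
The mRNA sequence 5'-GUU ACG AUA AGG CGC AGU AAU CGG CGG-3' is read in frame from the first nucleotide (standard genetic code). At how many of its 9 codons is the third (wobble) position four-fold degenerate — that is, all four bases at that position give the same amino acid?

5

Codon 1 GUU (Val): third position 4-fold.
Codon 2 ACG (Thr): third position 4-fold.
Codon 3 AUA (Ile): third position 3-fold.
Codon 4 AGG (Arg): third position 2-fold.
Codon 5 CGC (Arg): third position 4-fold.
Codon 6 AGU (Ser): third position 2-fold.
Codon 7 AAU (Asn): third position 2-fold.
Codon 8 CGG (Arg): third position 4-fold.
Codon 9 CGG (Arg): third position 4-fold.
Four-fold degenerate third positions: 5.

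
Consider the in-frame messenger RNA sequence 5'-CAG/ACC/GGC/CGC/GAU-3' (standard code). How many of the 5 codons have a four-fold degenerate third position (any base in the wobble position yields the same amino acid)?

3

Codon 1 CAG (Gln): third position 2-fold.
Codon 2 ACC (Thr): third position 4-fold.
Codon 3 GGC (Gly): third position 4-fold.
Codon 4 CGC (Arg): third position 4-fold.
Codon 5 GAU (Asp): third position 2-fold.
Four-fold degenerate third positions: 3.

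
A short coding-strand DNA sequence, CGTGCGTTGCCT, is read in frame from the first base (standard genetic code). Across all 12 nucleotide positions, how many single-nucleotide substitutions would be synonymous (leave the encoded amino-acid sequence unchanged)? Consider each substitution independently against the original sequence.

Codon 1 (CGT, Arg): 3 synonymous substitutions.
Codon 2 (GCG, Ala): 3 synonymous substitutions.
Codon 3 (TTG, Leu): 2 synonymous substitutions.
Codon 4 (CCT, Pro): 3 synonymous substitutions.
Total: 3 + 3 + 2 + 3 = 11.

11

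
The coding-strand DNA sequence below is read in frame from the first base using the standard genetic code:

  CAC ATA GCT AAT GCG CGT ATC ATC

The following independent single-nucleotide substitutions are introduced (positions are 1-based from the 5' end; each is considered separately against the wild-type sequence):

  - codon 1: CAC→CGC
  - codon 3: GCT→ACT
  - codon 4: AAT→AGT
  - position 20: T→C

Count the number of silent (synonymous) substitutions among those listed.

Codon 1: CAC (His) → CGC (Arg) — missense.
Codon 3: GCT (Ala) → ACT (Thr) — missense.
Codon 4: AAT (Asn) → AGT (Ser) — missense.
Codon 7: ATC (Ile) → ACC (Thr) — missense.
Synonymous: 0 of 4.

0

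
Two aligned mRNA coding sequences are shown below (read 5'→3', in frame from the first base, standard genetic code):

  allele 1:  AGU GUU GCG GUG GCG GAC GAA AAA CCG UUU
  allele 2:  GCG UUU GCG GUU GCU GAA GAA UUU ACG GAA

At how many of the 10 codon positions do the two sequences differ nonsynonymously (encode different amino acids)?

6

Codon 1: AGU Ser / GCG Ala — nonsynonymous.
Codon 2: GUU Val / UUU Phe — nonsynonymous.
Codon 3: GCG Ala / GCG Ala — identical.
Codon 4: GUG Val / GUU Val — synonymous.
Codon 5: GCG Ala / GCU Ala — synonymous.
Codon 6: GAC Asp / GAA Glu — nonsynonymous.
Codon 7: GAA Glu / GAA Glu — identical.
Codon 8: AAA Lys / UUU Phe — nonsynonymous.
Codon 9: CCG Pro / ACG Thr — nonsynonymous.
Codon 10: UUU Phe / GAA Glu — nonsynonymous.
Nonsynonymous differences: 6.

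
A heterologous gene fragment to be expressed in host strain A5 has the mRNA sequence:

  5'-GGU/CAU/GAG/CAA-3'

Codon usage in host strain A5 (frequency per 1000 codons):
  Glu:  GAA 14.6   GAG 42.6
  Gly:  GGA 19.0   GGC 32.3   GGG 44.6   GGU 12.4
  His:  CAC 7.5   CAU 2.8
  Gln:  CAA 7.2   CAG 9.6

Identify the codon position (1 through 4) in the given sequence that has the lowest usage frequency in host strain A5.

2

Codon 1 GGU (Gly): 12.4 per 1000.
Codon 2 CAU (His): 2.8 per 1000.
Codon 3 GAG (Glu): 42.6 per 1000.
Codon 4 CAA (Gln): 7.2 per 1000.
Lowest frequency is 2.8 at codon 2.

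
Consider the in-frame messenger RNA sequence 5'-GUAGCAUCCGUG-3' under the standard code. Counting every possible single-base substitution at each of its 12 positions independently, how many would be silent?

12

Codon 1 (GUA, Val): 3 synonymous substitutions.
Codon 2 (GCA, Ala): 3 synonymous substitutions.
Codon 3 (UCC, Ser): 3 synonymous substitutions.
Codon 4 (GUG, Val): 3 synonymous substitutions.
Total: 3 + 3 + 3 + 3 = 12.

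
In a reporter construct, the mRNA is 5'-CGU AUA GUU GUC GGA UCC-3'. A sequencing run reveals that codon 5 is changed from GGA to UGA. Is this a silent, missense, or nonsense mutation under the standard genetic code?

Position 13 falls in codon 5: GGA → Gly.
After the substitution the codon is UGA → Stop.
The new codon is a stop codon, so this is a nonsense mutation.

nonsense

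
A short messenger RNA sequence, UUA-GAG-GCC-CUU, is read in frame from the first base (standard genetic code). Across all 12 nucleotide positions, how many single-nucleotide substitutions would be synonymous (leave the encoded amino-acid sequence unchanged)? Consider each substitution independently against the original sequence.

9

Codon 1 (UUA, Leu): 2 synonymous substitutions.
Codon 2 (GAG, Glu): 1 synonymous substitution.
Codon 3 (GCC, Ala): 3 synonymous substitutions.
Codon 4 (CUU, Leu): 3 synonymous substitutions.
Total: 2 + 1 + 3 + 3 = 9.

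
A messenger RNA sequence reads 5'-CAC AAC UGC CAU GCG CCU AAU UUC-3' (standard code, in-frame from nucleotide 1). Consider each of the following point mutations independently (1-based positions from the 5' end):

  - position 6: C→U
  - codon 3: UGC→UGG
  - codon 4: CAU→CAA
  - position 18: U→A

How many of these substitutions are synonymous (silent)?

2

Codon 2: AAC (Asn) → AAU (Asn) — synonymous.
Codon 3: UGC (Cys) → UGG (Trp) — missense.
Codon 4: CAU (His) → CAA (Gln) — missense.
Codon 6: CCU (Pro) → CCA (Pro) — synonymous.
Synonymous: 2 of 4.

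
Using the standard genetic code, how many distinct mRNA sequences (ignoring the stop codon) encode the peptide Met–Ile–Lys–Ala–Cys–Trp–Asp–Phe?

192

Met: 1 codon.
Ile: 3 codons.
Lys: 2 codons.
Ala: 4 codons.
Cys: 2 codons.
Trp: 1 codon.
Asp: 2 codons.
Phe: 2 codons.
1 × 3 × 2 × 4 × 2 × 1 × 2 × 2 = 192.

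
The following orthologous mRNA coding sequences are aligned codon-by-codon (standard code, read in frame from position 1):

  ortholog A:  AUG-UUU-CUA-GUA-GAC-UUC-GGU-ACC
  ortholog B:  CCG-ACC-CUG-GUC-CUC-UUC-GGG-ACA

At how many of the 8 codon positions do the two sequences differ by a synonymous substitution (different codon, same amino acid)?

Codon 1: AUG Met / CCG Pro — nonsynonymous.
Codon 2: UUU Phe / ACC Thr — nonsynonymous.
Codon 3: CUA Leu / CUG Leu — synonymous.
Codon 4: GUA Val / GUC Val — synonymous.
Codon 5: GAC Asp / CUC Leu — nonsynonymous.
Codon 6: UUC Phe / UUC Phe — identical.
Codon 7: GGU Gly / GGG Gly — synonymous.
Codon 8: ACC Thr / ACA Thr — synonymous.
Synonymous differences: 4.

4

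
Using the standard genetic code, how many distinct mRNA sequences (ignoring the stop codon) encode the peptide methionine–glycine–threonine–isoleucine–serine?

288

Met: 1 codon.
Gly: 4 codons.
Thr: 4 codons.
Ile: 3 codons.
Ser: 6 codons.
1 × 4 × 4 × 3 × 6 = 288.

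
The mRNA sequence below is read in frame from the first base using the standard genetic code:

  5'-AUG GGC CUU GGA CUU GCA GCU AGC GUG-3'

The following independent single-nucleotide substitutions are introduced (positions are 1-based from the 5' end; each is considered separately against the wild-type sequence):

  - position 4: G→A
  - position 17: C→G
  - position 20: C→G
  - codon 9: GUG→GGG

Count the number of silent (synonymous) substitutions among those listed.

Codon 2: GGC (Gly) → AGC (Ser) — missense.
Codon 6: GCA (Ala) → GGA (Gly) — missense.
Codon 7: GCU (Ala) → GGU (Gly) — missense.
Codon 9: GUG (Val) → GGG (Gly) — missense.
Synonymous: 0 of 4.

0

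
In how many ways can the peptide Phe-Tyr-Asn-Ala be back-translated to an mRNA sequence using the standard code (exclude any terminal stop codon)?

32

Phe: 2 codons.
Tyr: 2 codons.
Asn: 2 codons.
Ala: 4 codons.
2 × 2 × 2 × 4 = 32.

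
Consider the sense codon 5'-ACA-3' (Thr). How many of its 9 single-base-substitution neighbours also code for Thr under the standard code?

Position 1: none → 0 synonymous.
Position 2: none → 0 synonymous.
Position 3: ACU, ACC, ACG → 3 synonymous.
Total: 0 + 0 + 3 = 3.

3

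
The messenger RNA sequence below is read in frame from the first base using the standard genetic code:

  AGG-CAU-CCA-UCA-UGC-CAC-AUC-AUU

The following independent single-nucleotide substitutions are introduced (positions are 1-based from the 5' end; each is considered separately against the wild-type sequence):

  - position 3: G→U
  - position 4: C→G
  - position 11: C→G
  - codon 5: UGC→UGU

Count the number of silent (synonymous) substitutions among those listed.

1

Codon 1: AGG (Arg) → AGU (Ser) — missense.
Codon 2: CAU (His) → GAU (Asp) — missense.
Codon 4: UCA (Ser) → UGA (Stop) — nonsense.
Codon 5: UGC (Cys) → UGU (Cys) — synonymous.
Synonymous: 1 of 4.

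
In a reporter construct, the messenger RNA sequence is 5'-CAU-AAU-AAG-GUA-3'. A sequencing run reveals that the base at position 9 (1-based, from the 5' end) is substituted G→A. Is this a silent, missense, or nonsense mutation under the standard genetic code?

silent

Position 9 falls in codon 3: AAG → Lys.
After the substitution the codon is AAA → Lys.
Both encode Lys, so the change is synonymous.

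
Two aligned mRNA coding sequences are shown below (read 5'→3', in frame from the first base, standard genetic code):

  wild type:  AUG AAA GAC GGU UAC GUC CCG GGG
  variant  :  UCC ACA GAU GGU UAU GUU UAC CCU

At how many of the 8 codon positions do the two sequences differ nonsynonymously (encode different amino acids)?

Codon 1: AUG Met / UCC Ser — nonsynonymous.
Codon 2: AAA Lys / ACA Thr — nonsynonymous.
Codon 3: GAC Asp / GAU Asp — synonymous.
Codon 4: GGU Gly / GGU Gly — identical.
Codon 5: UAC Tyr / UAU Tyr — synonymous.
Codon 6: GUC Val / GUU Val — synonymous.
Codon 7: CCG Pro / UAC Tyr — nonsynonymous.
Codon 8: GGG Gly / CCU Pro — nonsynonymous.
Nonsynonymous differences: 4.

4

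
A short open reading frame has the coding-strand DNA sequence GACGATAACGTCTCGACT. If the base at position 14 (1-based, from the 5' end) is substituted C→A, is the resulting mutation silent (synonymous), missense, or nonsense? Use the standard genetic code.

Position 14 falls in codon 5: TCG → Ser.
After the substitution the codon is TAG → Stop.
The new codon is a stop codon, so this is a nonsense mutation.

nonsense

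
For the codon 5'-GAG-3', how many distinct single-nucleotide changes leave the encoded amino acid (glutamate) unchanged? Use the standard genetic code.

1

Position 1: none → 0 synonymous.
Position 2: none → 0 synonymous.
Position 3: GAA → 1 synonymous.
Total: 0 + 0 + 1 = 1.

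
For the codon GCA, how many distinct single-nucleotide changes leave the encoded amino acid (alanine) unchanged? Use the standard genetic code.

3

Position 1: none → 0 synonymous.
Position 2: none → 0 synonymous.
Position 3: GCU, GCC, GCG → 3 synonymous.
Total: 0 + 0 + 3 = 3.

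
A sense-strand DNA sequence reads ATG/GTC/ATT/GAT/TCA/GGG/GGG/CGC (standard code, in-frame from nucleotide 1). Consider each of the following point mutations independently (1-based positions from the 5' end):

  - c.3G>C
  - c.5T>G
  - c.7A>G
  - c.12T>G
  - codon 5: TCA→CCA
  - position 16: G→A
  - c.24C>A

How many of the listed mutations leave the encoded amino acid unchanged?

1

Codon 1: ATG (Met) → ATC (Ile) — missense.
Codon 2: GTC (Val) → GGC (Gly) — missense.
Codon 3: ATT (Ile) → GTT (Val) — missense.
Codon 4: GAT (Asp) → GAG (Glu) — missense.
Codon 5: TCA (Ser) → CCA (Pro) — missense.
Codon 6: GGG (Gly) → AGG (Arg) — missense.
Codon 8: CGC (Arg) → CGA (Arg) — synonymous.
Synonymous: 1 of 7.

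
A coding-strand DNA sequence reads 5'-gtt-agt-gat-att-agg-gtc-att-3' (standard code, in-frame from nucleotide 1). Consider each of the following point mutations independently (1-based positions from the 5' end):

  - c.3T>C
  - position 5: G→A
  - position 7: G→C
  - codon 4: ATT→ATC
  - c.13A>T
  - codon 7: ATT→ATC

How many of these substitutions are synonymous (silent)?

Codon 1: GTT (Val) → GTC (Val) — synonymous.
Codon 2: AGT (Ser) → AAT (Asn) — missense.
Codon 3: GAT (Asp) → CAT (His) — missense.
Codon 4: ATT (Ile) → ATC (Ile) — synonymous.
Codon 5: AGG (Arg) → TGG (Trp) — missense.
Codon 7: ATT (Ile) → ATC (Ile) — synonymous.
Synonymous: 3 of 6.

3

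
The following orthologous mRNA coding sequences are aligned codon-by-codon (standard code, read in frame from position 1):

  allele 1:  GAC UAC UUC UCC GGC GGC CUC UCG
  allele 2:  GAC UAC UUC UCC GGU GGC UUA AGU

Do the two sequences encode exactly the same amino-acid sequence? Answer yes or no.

Codon 1: GAC Asp / GAC Asp — identical.
Codon 2: UAC Tyr / UAC Tyr — identical.
Codon 3: UUC Phe / UUC Phe — identical.
Codon 4: UCC Ser / UCC Ser — identical.
Codon 5: GGC Gly / GGU Gly — synonymous.
Codon 6: GGC Gly / GGC Gly — identical.
Codon 7: CUC Leu / UUA Leu — synonymous.
Codon 8: UCG Ser / AGU Ser — synonymous.
Nonsynonymous differences: 0 → same protein.

yes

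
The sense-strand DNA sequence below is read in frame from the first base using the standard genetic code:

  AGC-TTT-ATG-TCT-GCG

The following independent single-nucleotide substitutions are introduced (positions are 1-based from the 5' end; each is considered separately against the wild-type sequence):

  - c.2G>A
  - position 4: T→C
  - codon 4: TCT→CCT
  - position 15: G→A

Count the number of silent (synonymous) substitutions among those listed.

1

Codon 1: AGC (Ser) → AAC (Asn) — missense.
Codon 2: TTT (Phe) → CTT (Leu) — missense.
Codon 4: TCT (Ser) → CCT (Pro) — missense.
Codon 5: GCG (Ala) → GCA (Ala) — synonymous.
Synonymous: 1 of 4.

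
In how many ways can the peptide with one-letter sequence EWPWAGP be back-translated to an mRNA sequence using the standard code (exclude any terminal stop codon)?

Glu: 2 codons.
Trp: 1 codon.
Pro: 4 codons.
Trp: 1 codon.
Ala: 4 codons.
Gly: 4 codons.
Pro: 4 codons.
2 × 1 × 4 × 1 × 4 × 4 × 4 = 512.

512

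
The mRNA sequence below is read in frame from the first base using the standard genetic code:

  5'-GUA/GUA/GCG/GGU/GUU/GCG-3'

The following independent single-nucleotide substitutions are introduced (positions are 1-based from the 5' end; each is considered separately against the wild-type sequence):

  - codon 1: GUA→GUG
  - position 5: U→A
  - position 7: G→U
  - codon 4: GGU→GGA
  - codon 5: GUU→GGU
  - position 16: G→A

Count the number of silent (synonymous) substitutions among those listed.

Codon 1: GUA (Val) → GUG (Val) — synonymous.
Codon 2: GUA (Val) → GAA (Glu) — missense.
Codon 3: GCG (Ala) → UCG (Ser) — missense.
Codon 4: GGU (Gly) → GGA (Gly) — synonymous.
Codon 5: GUU (Val) → GGU (Gly) — missense.
Codon 6: GCG (Ala) → ACG (Thr) — missense.
Synonymous: 2 of 6.

2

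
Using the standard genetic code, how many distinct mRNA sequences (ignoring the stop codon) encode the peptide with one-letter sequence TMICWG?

Thr: 4 codons.
Met: 1 codon.
Ile: 3 codons.
Cys: 2 codons.
Trp: 1 codon.
Gly: 4 codons.
4 × 1 × 3 × 2 × 1 × 4 = 96.

96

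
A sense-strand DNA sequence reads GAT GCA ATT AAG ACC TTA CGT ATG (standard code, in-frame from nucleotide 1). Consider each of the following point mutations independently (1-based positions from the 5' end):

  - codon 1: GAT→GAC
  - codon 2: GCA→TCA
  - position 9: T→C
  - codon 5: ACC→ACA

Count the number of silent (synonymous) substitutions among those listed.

Codon 1: GAT (Asp) → GAC (Asp) — synonymous.
Codon 2: GCA (Ala) → TCA (Ser) — missense.
Codon 3: ATT (Ile) → ATC (Ile) — synonymous.
Codon 5: ACC (Thr) → ACA (Thr) — synonymous.
Synonymous: 3 of 4.

3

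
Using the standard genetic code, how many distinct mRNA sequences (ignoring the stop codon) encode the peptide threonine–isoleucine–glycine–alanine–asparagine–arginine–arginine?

13824

Thr: 4 codons.
Ile: 3 codons.
Gly: 4 codons.
Ala: 4 codons.
Asn: 2 codons.
Arg: 6 codons.
Arg: 6 codons.
4 × 3 × 4 × 4 × 2 × 6 × 6 = 13824.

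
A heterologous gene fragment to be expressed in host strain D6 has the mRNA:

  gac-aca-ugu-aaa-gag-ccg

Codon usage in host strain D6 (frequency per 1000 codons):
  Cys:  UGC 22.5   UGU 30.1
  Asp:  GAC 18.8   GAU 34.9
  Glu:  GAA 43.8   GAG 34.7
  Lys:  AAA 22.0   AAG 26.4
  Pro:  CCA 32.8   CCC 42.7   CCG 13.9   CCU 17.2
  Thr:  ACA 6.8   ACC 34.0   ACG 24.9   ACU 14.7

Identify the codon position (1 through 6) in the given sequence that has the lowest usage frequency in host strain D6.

2

Codon 1 GAC (Asp): 18.8 per 1000.
Codon 2 ACA (Thr): 6.8 per 1000.
Codon 3 UGU (Cys): 30.1 per 1000.
Codon 4 AAA (Lys): 22.0 per 1000.
Codon 5 GAG (Glu): 34.7 per 1000.
Codon 6 CCG (Pro): 13.9 per 1000.
Lowest frequency is 6.8 at codon 2.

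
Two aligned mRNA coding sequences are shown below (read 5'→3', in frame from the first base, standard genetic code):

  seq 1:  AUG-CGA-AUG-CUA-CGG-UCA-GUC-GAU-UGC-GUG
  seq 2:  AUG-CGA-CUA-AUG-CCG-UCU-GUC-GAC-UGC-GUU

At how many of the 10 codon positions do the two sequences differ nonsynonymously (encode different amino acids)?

Codon 1: AUG Met / AUG Met — identical.
Codon 2: CGA Arg / CGA Arg — identical.
Codon 3: AUG Met / CUA Leu — nonsynonymous.
Codon 4: CUA Leu / AUG Met — nonsynonymous.
Codon 5: CGG Arg / CCG Pro — nonsynonymous.
Codon 6: UCA Ser / UCU Ser — synonymous.
Codon 7: GUC Val / GUC Val — identical.
Codon 8: GAU Asp / GAC Asp — synonymous.
Codon 9: UGC Cys / UGC Cys — identical.
Codon 10: GUG Val / GUU Val — synonymous.
Nonsynonymous differences: 3.

3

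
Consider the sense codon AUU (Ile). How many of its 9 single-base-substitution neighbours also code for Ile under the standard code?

2

Position 1: none → 0 synonymous.
Position 2: none → 0 synonymous.
Position 3: AUC, AUA → 2 synonymous.
Total: 0 + 0 + 2 = 2.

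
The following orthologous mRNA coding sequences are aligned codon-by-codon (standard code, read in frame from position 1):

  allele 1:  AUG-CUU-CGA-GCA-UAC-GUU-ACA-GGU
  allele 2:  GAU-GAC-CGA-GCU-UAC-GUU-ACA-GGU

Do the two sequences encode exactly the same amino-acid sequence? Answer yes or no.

no

Codon 1: AUG Met / GAU Asp — nonsynonymous.
Codon 2: CUU Leu / GAC Asp — nonsynonymous.
Codon 3: CGA Arg / CGA Arg — identical.
Codon 4: GCA Ala / GCU Ala — synonymous.
Codon 5: UAC Tyr / UAC Tyr — identical.
Codon 6: GUU Val / GUU Val — identical.
Codon 7: ACA Thr / ACA Thr — identical.
Codon 8: GGU Gly / GGU Gly — identical.
Nonsynonymous differences: 2 → different protein.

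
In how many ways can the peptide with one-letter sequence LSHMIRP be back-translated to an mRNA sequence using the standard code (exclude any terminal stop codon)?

5184

Leu: 6 codons.
Ser: 6 codons.
His: 2 codons.
Met: 1 codon.
Ile: 3 codons.
Arg: 6 codons.
Pro: 4 codons.
6 × 6 × 2 × 1 × 3 × 6 × 4 = 5184.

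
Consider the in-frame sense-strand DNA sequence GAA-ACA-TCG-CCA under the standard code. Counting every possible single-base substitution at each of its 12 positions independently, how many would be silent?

10

Codon 1 (GAA, Glu): 1 synonymous substitution.
Codon 2 (ACA, Thr): 3 synonymous substitutions.
Codon 3 (TCG, Ser): 3 synonymous substitutions.
Codon 4 (CCA, Pro): 3 synonymous substitutions.
Total: 1 + 3 + 3 + 3 = 10.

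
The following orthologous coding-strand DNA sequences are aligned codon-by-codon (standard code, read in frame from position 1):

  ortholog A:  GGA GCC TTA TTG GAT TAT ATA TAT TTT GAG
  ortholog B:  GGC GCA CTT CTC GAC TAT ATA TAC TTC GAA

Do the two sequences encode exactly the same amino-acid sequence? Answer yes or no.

Codon 1: GGA Gly / GGC Gly — synonymous.
Codon 2: GCC Ala / GCA Ala — synonymous.
Codon 3: TTA Leu / CTT Leu — synonymous.
Codon 4: TTG Leu / CTC Leu — synonymous.
Codon 5: GAT Asp / GAC Asp — synonymous.
Codon 6: TAT Tyr / TAT Tyr — identical.
Codon 7: ATA Ile / ATA Ile — identical.
Codon 8: TAT Tyr / TAC Tyr — synonymous.
Codon 9: TTT Phe / TTC Phe — synonymous.
Codon 10: GAG Glu / GAA Glu — synonymous.
Nonsynonymous differences: 0 → same protein.

yes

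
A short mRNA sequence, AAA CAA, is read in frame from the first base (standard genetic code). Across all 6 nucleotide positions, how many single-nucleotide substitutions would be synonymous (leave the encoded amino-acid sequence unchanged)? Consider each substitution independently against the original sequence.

Codon 1 (AAA, Lys): 1 synonymous substitution.
Codon 2 (CAA, Gln): 1 synonymous substitution.
Total: 1 + 1 = 2.

2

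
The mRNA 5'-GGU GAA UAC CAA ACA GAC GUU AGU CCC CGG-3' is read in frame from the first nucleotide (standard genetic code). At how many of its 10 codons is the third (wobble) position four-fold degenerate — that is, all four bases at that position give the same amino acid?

Codon 1 GGU (Gly): third position 4-fold.
Codon 2 GAA (Glu): third position 2-fold.
Codon 3 UAC (Tyr): third position 2-fold.
Codon 4 CAA (Gln): third position 2-fold.
Codon 5 ACA (Thr): third position 4-fold.
Codon 6 GAC (Asp): third position 2-fold.
Codon 7 GUU (Val): third position 4-fold.
Codon 8 AGU (Ser): third position 2-fold.
Codon 9 CCC (Pro): third position 4-fold.
Codon 10 CGG (Arg): third position 4-fold.
Four-fold degenerate third positions: 5.

5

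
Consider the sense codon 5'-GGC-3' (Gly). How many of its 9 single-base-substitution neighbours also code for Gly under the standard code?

Position 1: none → 0 synonymous.
Position 2: none → 0 synonymous.
Position 3: GGU, GGA, GGG → 3 synonymous.
Total: 0 + 0 + 3 = 3.

3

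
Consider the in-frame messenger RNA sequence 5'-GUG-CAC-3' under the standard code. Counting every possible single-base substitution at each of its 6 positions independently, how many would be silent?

Codon 1 (GUG, Val): 3 synonymous substitutions.
Codon 2 (CAC, His): 1 synonymous substitution.
Total: 3 + 1 = 4.

4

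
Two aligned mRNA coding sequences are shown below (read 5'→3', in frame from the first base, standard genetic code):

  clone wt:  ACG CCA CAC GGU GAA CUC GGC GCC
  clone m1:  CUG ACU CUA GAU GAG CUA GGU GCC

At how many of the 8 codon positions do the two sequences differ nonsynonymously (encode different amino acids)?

Codon 1: ACG Thr / CUG Leu — nonsynonymous.
Codon 2: CCA Pro / ACU Thr — nonsynonymous.
Codon 3: CAC His / CUA Leu — nonsynonymous.
Codon 4: GGU Gly / GAU Asp — nonsynonymous.
Codon 5: GAA Glu / GAG Glu — synonymous.
Codon 6: CUC Leu / CUA Leu — synonymous.
Codon 7: GGC Gly / GGU Gly — synonymous.
Codon 8: GCC Ala / GCC Ala — identical.
Nonsynonymous differences: 4.

4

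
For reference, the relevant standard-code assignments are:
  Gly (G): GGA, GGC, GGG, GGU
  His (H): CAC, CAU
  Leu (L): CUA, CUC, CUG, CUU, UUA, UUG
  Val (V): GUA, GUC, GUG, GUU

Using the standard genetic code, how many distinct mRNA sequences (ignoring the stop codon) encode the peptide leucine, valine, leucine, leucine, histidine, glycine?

6912

Leu: 6 codons.
Val: 4 codons.
Leu: 6 codons.
Leu: 6 codons.
His: 2 codons.
Gly: 4 codons.
6 × 4 × 6 × 6 × 2 × 4 = 6912.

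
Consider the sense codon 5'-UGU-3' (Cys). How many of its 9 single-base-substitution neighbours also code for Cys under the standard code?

1

Position 1: none → 0 synonymous.
Position 2: none → 0 synonymous.
Position 3: UGC → 1 synonymous.
Total: 0 + 0 + 1 = 1.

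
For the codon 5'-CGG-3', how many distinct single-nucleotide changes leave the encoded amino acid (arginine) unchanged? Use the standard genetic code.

Position 1: AGG → 1 synonymous.
Position 2: none → 0 synonymous.
Position 3: CGT, CGC, CGA → 3 synonymous.
Total: 1 + 0 + 3 = 4.

4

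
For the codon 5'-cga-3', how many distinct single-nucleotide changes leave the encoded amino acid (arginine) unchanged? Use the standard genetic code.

Position 1: AGA → 1 synonymous.
Position 2: none → 0 synonymous.
Position 3: CGT, CGC, CGG → 3 synonymous.
Total: 1 + 0 + 3 = 4.

4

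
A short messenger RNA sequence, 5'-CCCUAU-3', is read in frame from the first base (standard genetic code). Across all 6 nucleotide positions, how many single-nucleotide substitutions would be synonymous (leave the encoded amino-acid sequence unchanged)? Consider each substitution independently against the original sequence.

4

Codon 1 (CCC, Pro): 3 synonymous substitutions.
Codon 2 (UAU, Tyr): 1 synonymous substitution.
Total: 3 + 1 = 4.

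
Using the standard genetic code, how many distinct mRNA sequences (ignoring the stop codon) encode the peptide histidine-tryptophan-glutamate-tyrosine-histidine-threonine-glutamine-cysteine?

256

His: 2 codons.
Trp: 1 codon.
Glu: 2 codons.
Tyr: 2 codons.
His: 2 codons.
Thr: 4 codons.
Gln: 2 codons.
Cys: 2 codons.
2 × 1 × 2 × 2 × 2 × 4 × 2 × 2 = 256.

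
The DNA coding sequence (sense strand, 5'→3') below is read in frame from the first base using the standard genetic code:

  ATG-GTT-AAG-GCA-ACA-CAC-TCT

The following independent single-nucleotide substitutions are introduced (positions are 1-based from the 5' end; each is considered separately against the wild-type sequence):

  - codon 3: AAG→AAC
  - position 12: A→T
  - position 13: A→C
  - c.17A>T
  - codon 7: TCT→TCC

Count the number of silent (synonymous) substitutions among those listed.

2

Codon 3: AAG (Lys) → AAC (Asn) — missense.
Codon 4: GCA (Ala) → GCT (Ala) — synonymous.
Codon 5: ACA (Thr) → CCA (Pro) — missense.
Codon 6: CAC (His) → CTC (Leu) — missense.
Codon 7: TCT (Ser) → TCC (Ser) — synonymous.
Synonymous: 2 of 5.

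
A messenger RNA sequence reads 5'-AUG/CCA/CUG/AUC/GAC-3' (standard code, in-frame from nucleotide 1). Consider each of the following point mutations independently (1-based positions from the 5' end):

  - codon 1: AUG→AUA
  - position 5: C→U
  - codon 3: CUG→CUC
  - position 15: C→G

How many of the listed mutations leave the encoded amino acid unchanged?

Codon 1: AUG (Met) → AUA (Ile) — missense.
Codon 2: CCA (Pro) → CUA (Leu) — missense.
Codon 3: CUG (Leu) → CUC (Leu) — synonymous.
Codon 5: GAC (Asp) → GAG (Glu) — missense.
Synonymous: 1 of 4.

1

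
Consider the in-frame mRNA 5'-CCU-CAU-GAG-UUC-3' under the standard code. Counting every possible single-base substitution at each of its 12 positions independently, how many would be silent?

6

Codon 1 (CCU, Pro): 3 synonymous substitutions.
Codon 2 (CAU, His): 1 synonymous substitution.
Codon 3 (GAG, Glu): 1 synonymous substitution.
Codon 4 (UUC, Phe): 1 synonymous substitution.
Total: 3 + 1 + 1 + 1 = 6.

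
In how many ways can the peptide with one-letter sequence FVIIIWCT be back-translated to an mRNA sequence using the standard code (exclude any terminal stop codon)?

1728

Phe: 2 codons.
Val: 4 codons.
Ile: 3 codons.
Ile: 3 codons.
Ile: 3 codons.
Trp: 1 codon.
Cys: 2 codons.
Thr: 4 codons.
2 × 4 × 3 × 3 × 3 × 1 × 2 × 4 = 1728.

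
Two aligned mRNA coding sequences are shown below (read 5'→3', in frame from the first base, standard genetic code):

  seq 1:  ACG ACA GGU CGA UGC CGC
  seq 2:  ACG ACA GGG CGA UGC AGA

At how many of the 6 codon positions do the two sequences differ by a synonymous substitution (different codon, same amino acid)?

Codon 1: ACG Thr / ACG Thr — identical.
Codon 2: ACA Thr / ACA Thr — identical.
Codon 3: GGU Gly / GGG Gly — synonymous.
Codon 4: CGA Arg / CGA Arg — identical.
Codon 5: UGC Cys / UGC Cys — identical.
Codon 6: CGC Arg / AGA Arg — synonymous.
Synonymous differences: 2.

2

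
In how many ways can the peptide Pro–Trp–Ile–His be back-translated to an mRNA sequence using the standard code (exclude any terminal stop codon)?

24

Pro: 4 codons.
Trp: 1 codon.
Ile: 3 codons.
His: 2 codons.
4 × 1 × 3 × 2 = 24.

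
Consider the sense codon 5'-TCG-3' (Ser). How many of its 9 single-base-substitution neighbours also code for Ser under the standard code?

Position 1: none → 0 synonymous.
Position 2: none → 0 synonymous.
Position 3: TCT, TCC, TCA → 3 synonymous.
Total: 0 + 0 + 3 = 3.

3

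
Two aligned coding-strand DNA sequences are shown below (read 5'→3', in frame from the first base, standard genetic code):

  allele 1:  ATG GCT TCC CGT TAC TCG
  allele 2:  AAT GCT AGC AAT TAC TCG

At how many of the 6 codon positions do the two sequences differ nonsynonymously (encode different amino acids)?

Codon 1: ATG Met / AAT Asn — nonsynonymous.
Codon 2: GCT Ala / GCT Ala — identical.
Codon 3: TCC Ser / AGC Ser — synonymous.
Codon 4: CGT Arg / AAT Asn — nonsynonymous.
Codon 5: TAC Tyr / TAC Tyr — identical.
Codon 6: TCG Ser / TCG Ser — identical.
Nonsynonymous differences: 2.

2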